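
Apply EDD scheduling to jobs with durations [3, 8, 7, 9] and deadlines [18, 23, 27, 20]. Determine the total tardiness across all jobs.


Sort by due date (EDD order): [(3, 18), (9, 20), (8, 23), (7, 27)]
Compute completion times and tardiness:
  Job 1: p=3, d=18, C=3, tardiness=max(0,3-18)=0
  Job 2: p=9, d=20, C=12, tardiness=max(0,12-20)=0
  Job 3: p=8, d=23, C=20, tardiness=max(0,20-23)=0
  Job 4: p=7, d=27, C=27, tardiness=max(0,27-27)=0
Total tardiness = 0

0


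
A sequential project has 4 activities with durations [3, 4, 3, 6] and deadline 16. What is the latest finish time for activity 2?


LF(activity 2) = deadline - sum of successor durations
Successors: activities 3 through 4 with durations [3, 6]
Sum of successor durations = 9
LF = 16 - 9 = 7

7


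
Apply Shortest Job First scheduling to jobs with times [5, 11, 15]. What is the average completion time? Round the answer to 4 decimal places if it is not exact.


SJF order (ascending): [5, 11, 15]
Completion times:
  Job 1: burst=5, C=5
  Job 2: burst=11, C=16
  Job 3: burst=15, C=31
Average completion = 52/3 = 17.3333

17.3333


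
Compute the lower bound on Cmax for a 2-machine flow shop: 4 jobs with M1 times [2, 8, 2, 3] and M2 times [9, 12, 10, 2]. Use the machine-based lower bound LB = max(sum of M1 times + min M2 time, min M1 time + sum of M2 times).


LB1 = sum(M1 times) + min(M2 times) = 15 + 2 = 17
LB2 = min(M1 times) + sum(M2 times) = 2 + 33 = 35
Lower bound = max(LB1, LB2) = max(17, 35) = 35

35


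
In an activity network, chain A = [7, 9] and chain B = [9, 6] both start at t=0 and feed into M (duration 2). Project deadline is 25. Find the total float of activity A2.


Forward pass: ES(A2) = sum of predecessors on chain A = 7
EF = ES + duration = 7 + 9 = 16
Backward pass: LF(M) = deadline = 25; LS(M) = 25 - 2 = 23
LF(A2) = LS(M) - sum(successors on chain A) = 23 - 0 = 23
LS = LF - duration = 23 - 9 = 14
Total float = LS - ES = 14 - 7 = 7

7


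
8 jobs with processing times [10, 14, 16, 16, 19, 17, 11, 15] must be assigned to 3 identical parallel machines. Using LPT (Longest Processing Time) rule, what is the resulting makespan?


Sort jobs in decreasing order (LPT): [19, 17, 16, 16, 15, 14, 11, 10]
Assign each job to the least loaded machine:
  Machine 1: jobs [19, 14], load = 33
  Machine 2: jobs [17, 15, 11], load = 43
  Machine 3: jobs [16, 16, 10], load = 42
Makespan = max load = 43

43


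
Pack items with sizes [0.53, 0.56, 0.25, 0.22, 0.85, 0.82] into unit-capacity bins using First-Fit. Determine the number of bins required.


Place items sequentially using First-Fit:
  Item 0.53 -> new Bin 1
  Item 0.56 -> new Bin 2
  Item 0.25 -> Bin 1 (now 0.78)
  Item 0.22 -> Bin 1 (now 1.0)
  Item 0.85 -> new Bin 3
  Item 0.82 -> new Bin 4
Total bins used = 4

4


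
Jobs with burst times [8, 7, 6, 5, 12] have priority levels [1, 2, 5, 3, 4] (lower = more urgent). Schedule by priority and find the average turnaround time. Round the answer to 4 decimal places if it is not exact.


Sort by priority (ascending = highest first):
Order: [(1, 8), (2, 7), (3, 5), (4, 12), (5, 6)]
Completion times:
  Priority 1, burst=8, C=8
  Priority 2, burst=7, C=15
  Priority 3, burst=5, C=20
  Priority 4, burst=12, C=32
  Priority 5, burst=6, C=38
Average turnaround = 113/5 = 22.6

22.6


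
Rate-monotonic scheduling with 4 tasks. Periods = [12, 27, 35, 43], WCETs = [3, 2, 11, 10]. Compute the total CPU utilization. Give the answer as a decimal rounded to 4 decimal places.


Compute individual utilizations (exact fractions):
  Task 1: C/T = 3/12 = 1/4 (approx. 0.25)
  Task 2: C/T = 2/27 (approx. 0.0741)
  Task 3: C/T = 11/35 (approx. 0.3143)
  Task 4: C/T = 10/43 (approx. 0.2326)
Total utilization U = 1/4 + 2/27 + 11/35 + 10/43 = 141559/162540
Rounded to 4 decimal places: U = 0.8709
RM (Liu & Layland) bound for 4 tasks = 0.756828; compare with U = 141559/162540 (approx. 0.870918)
bound < U <= 1, so the RM sufficient condition is not met (inconclusive; an exact test such as response-time analysis is needed).

0.8709


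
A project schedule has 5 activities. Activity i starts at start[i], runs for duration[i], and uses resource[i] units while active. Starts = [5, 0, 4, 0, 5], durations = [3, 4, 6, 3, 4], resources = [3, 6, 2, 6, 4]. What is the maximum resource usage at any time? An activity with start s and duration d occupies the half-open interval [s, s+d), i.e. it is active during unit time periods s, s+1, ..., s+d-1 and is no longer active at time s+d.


Each activity i is active on [start_i, start_i + duration_i).
Compute total resource usage per time slot:
  t=0: active resources = [6, 6], total = 12
  t=1: active resources = [6, 6], total = 12
  t=2: active resources = [6, 6], total = 12
  t=3: active resources = [6], total = 6
  t=4: active resources = [2], total = 2
  t=5: active resources = [3, 2, 4], total = 9
  t=6: active resources = [3, 2, 4], total = 9
  t=7: active resources = [3, 2, 4], total = 9
  t=8: active resources = [2, 4], total = 6
  t=9: active resources = [2], total = 2
Peak resource demand = 12

12


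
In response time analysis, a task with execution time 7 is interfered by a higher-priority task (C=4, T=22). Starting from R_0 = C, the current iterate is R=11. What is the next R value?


R_next = C + ceil(R_prev / T_hp) * C_hp
ceil(11 / 22) = ceil(0.5) = 1
Interference = 1 * 4 = 4
R_next = 7 + 4 = 11
R_next = R_prev, so the iteration has converged (response time = 11).

11


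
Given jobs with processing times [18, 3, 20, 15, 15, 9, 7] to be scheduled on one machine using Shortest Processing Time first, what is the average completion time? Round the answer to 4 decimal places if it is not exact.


Sort jobs by processing time (SPT order): [3, 7, 9, 15, 15, 18, 20]
Compute completion times sequentially:
  Job 1: processing = 3, completes at 3
  Job 2: processing = 7, completes at 10
  Job 3: processing = 9, completes at 19
  Job 4: processing = 15, completes at 34
  Job 5: processing = 15, completes at 49
  Job 6: processing = 18, completes at 67
  Job 7: processing = 20, completes at 87
Sum of completion times = 269
Average completion time = 269/7 = 38.4286

38.4286


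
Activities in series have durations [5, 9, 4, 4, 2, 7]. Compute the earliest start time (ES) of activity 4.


Activity 4 starts after activities 1 through 3 complete.
Predecessor durations: [5, 9, 4]
ES = 5 + 9 + 4 = 18

18


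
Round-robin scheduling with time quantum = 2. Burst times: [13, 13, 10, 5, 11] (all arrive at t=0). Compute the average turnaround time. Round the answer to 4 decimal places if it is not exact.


Time quantum = 2
Execution trace:
  J1 runs 2 units, time = 2
  J2 runs 2 units, time = 4
  J3 runs 2 units, time = 6
  J4 runs 2 units, time = 8
  J5 runs 2 units, time = 10
  J1 runs 2 units, time = 12
  J2 runs 2 units, time = 14
  J3 runs 2 units, time = 16
  J4 runs 2 units, time = 18
  J5 runs 2 units, time = 20
  J1 runs 2 units, time = 22
  J2 runs 2 units, time = 24
  J3 runs 2 units, time = 26
  J4 runs 1 units, time = 27
  J5 runs 2 units, time = 29
  J1 runs 2 units, time = 31
  J2 runs 2 units, time = 33
  J3 runs 2 units, time = 35
  J5 runs 2 units, time = 37
  J1 runs 2 units, time = 39
  J2 runs 2 units, time = 41
  J3 runs 2 units, time = 43
  J5 runs 2 units, time = 45
  J1 runs 2 units, time = 47
  J2 runs 2 units, time = 49
  J5 runs 1 units, time = 50
  J1 runs 1 units, time = 51
  J2 runs 1 units, time = 52
Finish times: [51, 52, 43, 27, 50]
Average turnaround = 223/5 = 44.6

44.6


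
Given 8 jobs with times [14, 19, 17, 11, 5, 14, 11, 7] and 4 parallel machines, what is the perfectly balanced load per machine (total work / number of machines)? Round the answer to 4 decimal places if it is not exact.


Total processing time = 14 + 19 + 17 + 11 + 5 + 14 + 11 + 7 = 98
Number of machines = 4
Ideal balanced load = 98 / 4 = 24.5

24.5


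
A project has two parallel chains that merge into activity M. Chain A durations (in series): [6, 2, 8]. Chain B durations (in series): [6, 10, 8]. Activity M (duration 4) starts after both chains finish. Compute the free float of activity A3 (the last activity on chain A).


ES(A3) = sum of predecessors on chain A = 8
EF(A3) = ES + duration = 8 + 8 = 16
Successor of A3 is M. ES(M) = max(sum(A), sum(B)) = max(16, 24) = 24
Free float = ES(successor) - EF(current) = 24 - 16 = 8

8


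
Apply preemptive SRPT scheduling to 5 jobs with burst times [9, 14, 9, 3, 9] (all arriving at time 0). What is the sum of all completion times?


Since all jobs arrive at t=0, SRPT equals SPT ordering.
SPT order: [3, 9, 9, 9, 14]
Completion times:
  Job 1: p=3, C=3
  Job 2: p=9, C=12
  Job 3: p=9, C=21
  Job 4: p=9, C=30
  Job 5: p=14, C=44
Total completion time = 3 + 12 + 21 + 30 + 44 = 110

110


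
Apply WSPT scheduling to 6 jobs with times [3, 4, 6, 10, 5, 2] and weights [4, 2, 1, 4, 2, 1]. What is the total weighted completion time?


Compute p/w ratios and sort ascending (WSPT): [(3, 4), (4, 2), (2, 1), (10, 4), (5, 2), (6, 1)]
Compute weighted completion times:
  Job (p=3,w=4): C=3, w*C=4*3=12
  Job (p=4,w=2): C=7, w*C=2*7=14
  Job (p=2,w=1): C=9, w*C=1*9=9
  Job (p=10,w=4): C=19, w*C=4*19=76
  Job (p=5,w=2): C=24, w*C=2*24=48
  Job (p=6,w=1): C=30, w*C=1*30=30
Total weighted completion time = 189

189


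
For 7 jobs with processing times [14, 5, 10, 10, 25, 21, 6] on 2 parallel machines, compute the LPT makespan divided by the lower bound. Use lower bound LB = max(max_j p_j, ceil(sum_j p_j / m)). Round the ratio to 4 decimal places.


LPT order: [25, 21, 14, 10, 10, 6, 5]
Machine loads after assignment: [45, 46]
LPT makespan = 46
Lower bound = max(max_job, ceil(total/2)) = max(25, 46) = 46
Ratio = 46 / 46 = 1.0

1.0


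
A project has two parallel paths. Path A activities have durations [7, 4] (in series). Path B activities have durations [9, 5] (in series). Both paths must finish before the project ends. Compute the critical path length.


Path A total = 7 + 4 = 11
Path B total = 9 + 5 = 14
Critical path = longest path = max(11, 14) = 14

14


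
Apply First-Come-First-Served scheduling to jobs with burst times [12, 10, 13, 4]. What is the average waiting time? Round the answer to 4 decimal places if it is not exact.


FCFS order (as given): [12, 10, 13, 4]
Waiting times:
  Job 1: wait = 0
  Job 2: wait = 12
  Job 3: wait = 22
  Job 4: wait = 35
Sum of waiting times = 69
Average waiting time = 69/4 = 17.25

17.25


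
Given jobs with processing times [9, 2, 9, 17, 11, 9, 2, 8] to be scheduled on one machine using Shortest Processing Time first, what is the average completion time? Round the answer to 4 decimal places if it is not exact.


Sort jobs by processing time (SPT order): [2, 2, 8, 9, 9, 9, 11, 17]
Compute completion times sequentially:
  Job 1: processing = 2, completes at 2
  Job 2: processing = 2, completes at 4
  Job 3: processing = 8, completes at 12
  Job 4: processing = 9, completes at 21
  Job 5: processing = 9, completes at 30
  Job 6: processing = 9, completes at 39
  Job 7: processing = 11, completes at 50
  Job 8: processing = 17, completes at 67
Sum of completion times = 225
Average completion time = 225/8 = 28.125

28.125


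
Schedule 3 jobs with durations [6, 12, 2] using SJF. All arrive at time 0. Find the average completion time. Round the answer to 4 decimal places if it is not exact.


SJF order (ascending): [2, 6, 12]
Completion times:
  Job 1: burst=2, C=2
  Job 2: burst=6, C=8
  Job 3: burst=12, C=20
Average completion = 30/3 = 10.0

10.0


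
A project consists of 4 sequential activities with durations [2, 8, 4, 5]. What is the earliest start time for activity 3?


Activity 3 starts after activities 1 through 2 complete.
Predecessor durations: [2, 8]
ES = 2 + 8 = 10

10


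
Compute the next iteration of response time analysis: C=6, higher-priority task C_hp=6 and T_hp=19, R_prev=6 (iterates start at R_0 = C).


R_next = C + ceil(R_prev / T_hp) * C_hp
ceil(6 / 19) = ceil(0.3158) = 1
Interference = 1 * 6 = 6
R_next = 6 + 6 = 12

12


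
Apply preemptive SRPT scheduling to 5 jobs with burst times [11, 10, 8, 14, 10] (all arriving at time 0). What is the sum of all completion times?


Since all jobs arrive at t=0, SRPT equals SPT ordering.
SPT order: [8, 10, 10, 11, 14]
Completion times:
  Job 1: p=8, C=8
  Job 2: p=10, C=18
  Job 3: p=10, C=28
  Job 4: p=11, C=39
  Job 5: p=14, C=53
Total completion time = 8 + 18 + 28 + 39 + 53 = 146

146


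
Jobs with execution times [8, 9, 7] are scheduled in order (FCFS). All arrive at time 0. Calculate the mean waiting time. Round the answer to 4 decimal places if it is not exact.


FCFS order (as given): [8, 9, 7]
Waiting times:
  Job 1: wait = 0
  Job 2: wait = 8
  Job 3: wait = 17
Sum of waiting times = 25
Average waiting time = 25/3 = 8.3333

8.3333


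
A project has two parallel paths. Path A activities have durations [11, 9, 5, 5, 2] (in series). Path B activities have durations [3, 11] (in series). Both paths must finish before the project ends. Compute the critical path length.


Path A total = 11 + 9 + 5 + 5 + 2 = 32
Path B total = 3 + 11 = 14
Critical path = longest path = max(32, 14) = 32

32


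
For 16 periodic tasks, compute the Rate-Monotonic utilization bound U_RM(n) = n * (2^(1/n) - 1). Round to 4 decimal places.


Compute 2^(1/16) = 1.0442737824
Subtract 1: 1.0442737824 - 1 = 0.0442737824
Multiply by n: 16 * 0.0442737824 = 0.7083805184
Round to 4 dp: 0.7084

0.7084


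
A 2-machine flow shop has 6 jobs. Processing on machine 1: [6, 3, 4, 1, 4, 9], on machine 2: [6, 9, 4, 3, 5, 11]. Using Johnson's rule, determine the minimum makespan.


Apply Johnson's rule:
  Group 1 (a <= b): [(4, 1, 3), (2, 3, 9), (3, 4, 4), (5, 4, 5), (1, 6, 6), (6, 9, 11)]
  Group 2 (a > b): []
Optimal job order: [4, 2, 3, 5, 1, 6]
Schedule:
  Job 4: M1 done at 1, M2 done at 4
  Job 2: M1 done at 4, M2 done at 13
  Job 3: M1 done at 8, M2 done at 17
  Job 5: M1 done at 12, M2 done at 22
  Job 1: M1 done at 18, M2 done at 28
  Job 6: M1 done at 27, M2 done at 39
Makespan = 39

39


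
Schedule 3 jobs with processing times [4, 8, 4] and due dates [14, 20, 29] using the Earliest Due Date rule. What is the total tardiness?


Sort by due date (EDD order): [(4, 14), (8, 20), (4, 29)]
Compute completion times and tardiness:
  Job 1: p=4, d=14, C=4, tardiness=max(0,4-14)=0
  Job 2: p=8, d=20, C=12, tardiness=max(0,12-20)=0
  Job 3: p=4, d=29, C=16, tardiness=max(0,16-29)=0
Total tardiness = 0

0


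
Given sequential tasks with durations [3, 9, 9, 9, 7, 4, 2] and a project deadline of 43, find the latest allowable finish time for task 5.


LF(activity 5) = deadline - sum of successor durations
Successors: activities 6 through 7 with durations [4, 2]
Sum of successor durations = 6
LF = 43 - 6 = 37

37


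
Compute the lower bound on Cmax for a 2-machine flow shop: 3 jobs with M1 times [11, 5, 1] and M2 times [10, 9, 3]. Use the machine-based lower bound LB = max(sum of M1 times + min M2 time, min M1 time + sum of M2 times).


LB1 = sum(M1 times) + min(M2 times) = 17 + 3 = 20
LB2 = min(M1 times) + sum(M2 times) = 1 + 22 = 23
Lower bound = max(LB1, LB2) = max(20, 23) = 23

23


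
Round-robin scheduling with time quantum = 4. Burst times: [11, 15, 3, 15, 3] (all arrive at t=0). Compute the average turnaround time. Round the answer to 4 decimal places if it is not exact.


Time quantum = 4
Execution trace:
  J1 runs 4 units, time = 4
  J2 runs 4 units, time = 8
  J3 runs 3 units, time = 11
  J4 runs 4 units, time = 15
  J5 runs 3 units, time = 18
  J1 runs 4 units, time = 22
  J2 runs 4 units, time = 26
  J4 runs 4 units, time = 30
  J1 runs 3 units, time = 33
  J2 runs 4 units, time = 37
  J4 runs 4 units, time = 41
  J2 runs 3 units, time = 44
  J4 runs 3 units, time = 47
Finish times: [33, 44, 11, 47, 18]
Average turnaround = 153/5 = 30.6

30.6


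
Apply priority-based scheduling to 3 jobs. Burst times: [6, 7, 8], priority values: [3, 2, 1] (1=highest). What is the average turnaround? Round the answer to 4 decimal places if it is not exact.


Sort by priority (ascending = highest first):
Order: [(1, 8), (2, 7), (3, 6)]
Completion times:
  Priority 1, burst=8, C=8
  Priority 2, burst=7, C=15
  Priority 3, burst=6, C=21
Average turnaround = 44/3 = 14.6667

14.6667


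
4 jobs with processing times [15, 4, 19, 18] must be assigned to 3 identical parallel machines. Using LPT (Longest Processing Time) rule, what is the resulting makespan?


Sort jobs in decreasing order (LPT): [19, 18, 15, 4]
Assign each job to the least loaded machine:
  Machine 1: jobs [19], load = 19
  Machine 2: jobs [18], load = 18
  Machine 3: jobs [15, 4], load = 19
Makespan = max load = 19

19


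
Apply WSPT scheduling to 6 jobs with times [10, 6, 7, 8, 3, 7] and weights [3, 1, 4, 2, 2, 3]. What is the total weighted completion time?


Compute p/w ratios and sort ascending (WSPT): [(3, 2), (7, 4), (7, 3), (10, 3), (8, 2), (6, 1)]
Compute weighted completion times:
  Job (p=3,w=2): C=3, w*C=2*3=6
  Job (p=7,w=4): C=10, w*C=4*10=40
  Job (p=7,w=3): C=17, w*C=3*17=51
  Job (p=10,w=3): C=27, w*C=3*27=81
  Job (p=8,w=2): C=35, w*C=2*35=70
  Job (p=6,w=1): C=41, w*C=1*41=41
Total weighted completion time = 289

289


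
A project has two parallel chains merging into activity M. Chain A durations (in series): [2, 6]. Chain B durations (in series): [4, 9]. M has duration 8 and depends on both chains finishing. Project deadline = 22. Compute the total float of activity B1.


Forward pass: ES(B1) = sum of predecessors on chain B = 0
EF = ES + duration = 0 + 4 = 4
Backward pass: LF(M) = deadline = 22; LS(M) = 22 - 8 = 14
LF(B1) = LS(M) - sum(successors on chain B) = 14 - 9 = 5
LS = LF - duration = 5 - 4 = 1
Total float = LS - ES = 1 - 0 = 1

1


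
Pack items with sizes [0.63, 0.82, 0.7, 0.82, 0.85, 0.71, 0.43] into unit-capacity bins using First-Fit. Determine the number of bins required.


Place items sequentially using First-Fit:
  Item 0.63 -> new Bin 1
  Item 0.82 -> new Bin 2
  Item 0.7 -> new Bin 3
  Item 0.82 -> new Bin 4
  Item 0.85 -> new Bin 5
  Item 0.71 -> new Bin 6
  Item 0.43 -> new Bin 7
Total bins used = 7

7


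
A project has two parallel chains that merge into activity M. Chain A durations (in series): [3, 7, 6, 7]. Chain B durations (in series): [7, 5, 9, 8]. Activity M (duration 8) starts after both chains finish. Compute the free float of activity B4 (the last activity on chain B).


ES(B4) = sum of predecessors on chain B = 21
EF(B4) = ES + duration = 21 + 8 = 29
Successor of B4 is M. ES(M) = max(sum(A), sum(B)) = max(23, 29) = 29
Free float = ES(successor) - EF(current) = 29 - 29 = 0

0


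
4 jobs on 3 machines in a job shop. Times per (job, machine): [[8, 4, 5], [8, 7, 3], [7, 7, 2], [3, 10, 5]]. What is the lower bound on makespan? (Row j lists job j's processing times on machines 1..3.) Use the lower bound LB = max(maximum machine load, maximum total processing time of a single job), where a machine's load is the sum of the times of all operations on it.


Machine loads:
  Machine 1: 8 + 8 + 7 + 3 = 26
  Machine 2: 4 + 7 + 7 + 10 = 28
  Machine 3: 5 + 3 + 2 + 5 = 15
Max machine load = 28
Job totals:
  Job 1: 17
  Job 2: 18
  Job 3: 16
  Job 4: 18
Max job total = 18
Lower bound = max(28, 18) = 28

28


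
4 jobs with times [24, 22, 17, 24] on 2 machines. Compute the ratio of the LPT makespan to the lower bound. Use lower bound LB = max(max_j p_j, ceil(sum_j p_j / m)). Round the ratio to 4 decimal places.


LPT order: [24, 24, 22, 17]
Machine loads after assignment: [46, 41]
LPT makespan = 46
Lower bound = max(max_job, ceil(total/2)) = max(24, 44) = 44
Ratio = 46 / 44 = 1.0455

1.0455


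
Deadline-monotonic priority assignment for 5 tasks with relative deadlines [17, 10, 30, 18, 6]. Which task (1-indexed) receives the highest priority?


Sort tasks by relative deadline (ascending):
  Task 5: deadline = 6
  Task 2: deadline = 10
  Task 1: deadline = 17
  Task 4: deadline = 18
  Task 3: deadline = 30
Priority order (highest first): [5, 2, 1, 4, 3]
Highest priority task = 5

5


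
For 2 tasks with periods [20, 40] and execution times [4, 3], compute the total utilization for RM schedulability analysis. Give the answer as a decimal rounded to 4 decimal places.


Compute individual utilizations (exact fractions):
  Task 1: C/T = 4/20 = 1/5 (approx. 0.2)
  Task 2: C/T = 3/40 (approx. 0.075)
Total utilization U = 1/5 + 3/40 = 11/40
Rounded to 4 decimal places: U = 0.2750
RM (Liu & Layland) bound for 2 tasks = 0.828427; compare with U = 11/40 (approx. 0.275000)
U <= bound, so schedulable by RM sufficient condition.

0.2750


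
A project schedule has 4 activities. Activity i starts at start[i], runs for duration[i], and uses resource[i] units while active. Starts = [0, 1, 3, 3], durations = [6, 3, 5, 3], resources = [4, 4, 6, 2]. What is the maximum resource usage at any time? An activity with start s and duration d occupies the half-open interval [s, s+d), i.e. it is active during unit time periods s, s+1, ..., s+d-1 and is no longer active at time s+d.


Each activity i is active on [start_i, start_i + duration_i).
Compute total resource usage per time slot:
  t=0: active resources = [4], total = 4
  t=1: active resources = [4, 4], total = 8
  t=2: active resources = [4, 4], total = 8
  t=3: active resources = [4, 4, 6, 2], total = 16
  t=4: active resources = [4, 6, 2], total = 12
  t=5: active resources = [4, 6, 2], total = 12
  t=6: active resources = [6], total = 6
  t=7: active resources = [6], total = 6
Peak resource demand = 16

16


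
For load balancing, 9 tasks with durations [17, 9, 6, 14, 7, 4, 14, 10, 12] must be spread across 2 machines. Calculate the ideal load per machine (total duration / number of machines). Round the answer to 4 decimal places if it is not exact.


Total processing time = 17 + 9 + 6 + 14 + 7 + 4 + 14 + 10 + 12 = 93
Number of machines = 2
Ideal balanced load = 93 / 2 = 46.5

46.5


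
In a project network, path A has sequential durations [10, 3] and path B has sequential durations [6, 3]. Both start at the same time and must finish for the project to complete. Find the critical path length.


Path A total = 10 + 3 = 13
Path B total = 6 + 3 = 9
Critical path = longest path = max(13, 9) = 13

13


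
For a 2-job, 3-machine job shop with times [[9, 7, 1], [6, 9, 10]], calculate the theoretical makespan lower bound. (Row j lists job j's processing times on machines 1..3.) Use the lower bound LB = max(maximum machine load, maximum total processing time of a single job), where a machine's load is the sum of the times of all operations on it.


Machine loads:
  Machine 1: 9 + 6 = 15
  Machine 2: 7 + 9 = 16
  Machine 3: 1 + 10 = 11
Max machine load = 16
Job totals:
  Job 1: 17
  Job 2: 25
Max job total = 25
Lower bound = max(16, 25) = 25

25


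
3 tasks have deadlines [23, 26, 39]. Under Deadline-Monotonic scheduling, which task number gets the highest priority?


Sort tasks by relative deadline (ascending):
  Task 1: deadline = 23
  Task 2: deadline = 26
  Task 3: deadline = 39
Priority order (highest first): [1, 2, 3]
Highest priority task = 1

1


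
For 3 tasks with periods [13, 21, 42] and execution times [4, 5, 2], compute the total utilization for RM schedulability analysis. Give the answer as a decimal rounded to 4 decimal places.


Compute individual utilizations (exact fractions):
  Task 1: C/T = 4/13 (approx. 0.3077)
  Task 2: C/T = 5/21 (approx. 0.2381)
  Task 3: C/T = 2/42 = 1/21 (approx. 0.0476)
Total utilization U = 4/13 + 5/21 + 1/21 = 54/91
Rounded to 4 decimal places: U = 0.5934
RM (Liu & Layland) bound for 3 tasks = 0.779763; compare with U = 54/91 (approx. 0.593407)
U <= bound, so schedulable by RM sufficient condition.

0.5934


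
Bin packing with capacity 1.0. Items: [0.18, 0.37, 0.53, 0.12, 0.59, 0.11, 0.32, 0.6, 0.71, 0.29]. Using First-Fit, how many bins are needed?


Place items sequentially using First-Fit:
  Item 0.18 -> new Bin 1
  Item 0.37 -> Bin 1 (now 0.55)
  Item 0.53 -> new Bin 2
  Item 0.12 -> Bin 1 (now 0.67)
  Item 0.59 -> new Bin 3
  Item 0.11 -> Bin 1 (now 0.78)
  Item 0.32 -> Bin 2 (now 0.85)
  Item 0.6 -> new Bin 4
  Item 0.71 -> new Bin 5
  Item 0.29 -> Bin 3 (now 0.88)
Total bins used = 5

5


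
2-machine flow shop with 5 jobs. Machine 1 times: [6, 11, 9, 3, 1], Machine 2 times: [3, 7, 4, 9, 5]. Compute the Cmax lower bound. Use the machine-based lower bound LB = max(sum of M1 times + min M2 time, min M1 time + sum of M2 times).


LB1 = sum(M1 times) + min(M2 times) = 30 + 3 = 33
LB2 = min(M1 times) + sum(M2 times) = 1 + 28 = 29
Lower bound = max(LB1, LB2) = max(33, 29) = 33

33


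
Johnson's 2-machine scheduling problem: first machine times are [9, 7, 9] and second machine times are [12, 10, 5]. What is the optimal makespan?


Apply Johnson's rule:
  Group 1 (a <= b): [(2, 7, 10), (1, 9, 12)]
  Group 2 (a > b): [(3, 9, 5)]
Optimal job order: [2, 1, 3]
Schedule:
  Job 2: M1 done at 7, M2 done at 17
  Job 1: M1 done at 16, M2 done at 29
  Job 3: M1 done at 25, M2 done at 34
Makespan = 34

34


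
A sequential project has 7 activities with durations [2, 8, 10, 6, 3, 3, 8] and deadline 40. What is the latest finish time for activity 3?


LF(activity 3) = deadline - sum of successor durations
Successors: activities 4 through 7 with durations [6, 3, 3, 8]
Sum of successor durations = 20
LF = 40 - 20 = 20

20


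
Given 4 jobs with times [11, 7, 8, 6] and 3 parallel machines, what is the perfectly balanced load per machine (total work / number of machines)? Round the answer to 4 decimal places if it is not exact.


Total processing time = 11 + 7 + 8 + 6 = 32
Number of machines = 3
Ideal balanced load = 32 / 3 = 10.6667

10.6667


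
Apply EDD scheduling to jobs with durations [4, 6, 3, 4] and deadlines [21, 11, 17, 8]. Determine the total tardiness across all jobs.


Sort by due date (EDD order): [(4, 8), (6, 11), (3, 17), (4, 21)]
Compute completion times and tardiness:
  Job 1: p=4, d=8, C=4, tardiness=max(0,4-8)=0
  Job 2: p=6, d=11, C=10, tardiness=max(0,10-11)=0
  Job 3: p=3, d=17, C=13, tardiness=max(0,13-17)=0
  Job 4: p=4, d=21, C=17, tardiness=max(0,17-21)=0
Total tardiness = 0

0


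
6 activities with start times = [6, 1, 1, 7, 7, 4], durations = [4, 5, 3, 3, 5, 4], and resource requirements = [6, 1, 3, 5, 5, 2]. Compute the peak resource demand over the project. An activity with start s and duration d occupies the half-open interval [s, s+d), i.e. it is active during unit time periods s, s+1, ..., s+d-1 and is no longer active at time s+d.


Each activity i is active on [start_i, start_i + duration_i).
Compute total resource usage per time slot:
  t=0: active resources = [], total = 0
  t=1: active resources = [1, 3], total = 4
  t=2: active resources = [1, 3], total = 4
  t=3: active resources = [1, 3], total = 4
  t=4: active resources = [1, 2], total = 3
  t=5: active resources = [1, 2], total = 3
  t=6: active resources = [6, 2], total = 8
  t=7: active resources = [6, 5, 5, 2], total = 18
  t=8: active resources = [6, 5, 5], total = 16
  t=9: active resources = [6, 5, 5], total = 16
  t=10: active resources = [5], total = 5
  t=11: active resources = [5], total = 5
Peak resource demand = 18

18


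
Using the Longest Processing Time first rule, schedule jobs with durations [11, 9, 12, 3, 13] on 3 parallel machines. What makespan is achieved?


Sort jobs in decreasing order (LPT): [13, 12, 11, 9, 3]
Assign each job to the least loaded machine:
  Machine 1: jobs [13], load = 13
  Machine 2: jobs [12, 3], load = 15
  Machine 3: jobs [11, 9], load = 20
Makespan = max load = 20

20


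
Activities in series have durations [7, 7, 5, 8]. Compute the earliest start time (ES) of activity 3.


Activity 3 starts after activities 1 through 2 complete.
Predecessor durations: [7, 7]
ES = 7 + 7 = 14

14


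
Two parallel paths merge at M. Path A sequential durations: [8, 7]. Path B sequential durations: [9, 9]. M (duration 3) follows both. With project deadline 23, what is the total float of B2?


Forward pass: ES(B2) = sum of predecessors on chain B = 9
EF = ES + duration = 9 + 9 = 18
Backward pass: LF(M) = deadline = 23; LS(M) = 23 - 3 = 20
LF(B2) = LS(M) - sum(successors on chain B) = 20 - 0 = 20
LS = LF - duration = 20 - 9 = 11
Total float = LS - ES = 11 - 9 = 2

2


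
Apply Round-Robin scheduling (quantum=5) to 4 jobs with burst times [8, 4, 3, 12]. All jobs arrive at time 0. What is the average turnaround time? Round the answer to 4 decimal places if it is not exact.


Time quantum = 5
Execution trace:
  J1 runs 5 units, time = 5
  J2 runs 4 units, time = 9
  J3 runs 3 units, time = 12
  J4 runs 5 units, time = 17
  J1 runs 3 units, time = 20
  J4 runs 5 units, time = 25
  J4 runs 2 units, time = 27
Finish times: [20, 9, 12, 27]
Average turnaround = 68/4 = 17.0

17.0


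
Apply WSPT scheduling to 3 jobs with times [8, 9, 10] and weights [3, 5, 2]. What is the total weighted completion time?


Compute p/w ratios and sort ascending (WSPT): [(9, 5), (8, 3), (10, 2)]
Compute weighted completion times:
  Job (p=9,w=5): C=9, w*C=5*9=45
  Job (p=8,w=3): C=17, w*C=3*17=51
  Job (p=10,w=2): C=27, w*C=2*27=54
Total weighted completion time = 150

150


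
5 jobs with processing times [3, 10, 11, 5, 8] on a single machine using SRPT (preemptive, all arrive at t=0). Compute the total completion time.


Since all jobs arrive at t=0, SRPT equals SPT ordering.
SPT order: [3, 5, 8, 10, 11]
Completion times:
  Job 1: p=3, C=3
  Job 2: p=5, C=8
  Job 3: p=8, C=16
  Job 4: p=10, C=26
  Job 5: p=11, C=37
Total completion time = 3 + 8 + 16 + 26 + 37 = 90

90


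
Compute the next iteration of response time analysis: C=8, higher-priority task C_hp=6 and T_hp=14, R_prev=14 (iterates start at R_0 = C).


R_next = C + ceil(R_prev / T_hp) * C_hp
ceil(14 / 14) = ceil(1.0) = 1
Interference = 1 * 6 = 6
R_next = 8 + 6 = 14
R_next = R_prev, so the iteration has converged (response time = 14).

14


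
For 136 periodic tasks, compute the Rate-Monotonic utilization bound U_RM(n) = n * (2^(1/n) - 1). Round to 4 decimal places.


Compute 2^(1/136) = 1.0051096806
Subtract 1: 1.0051096806 - 1 = 0.0051096806
Multiply by n: 136 * 0.0051096806 = 0.6949165616
Round to 4 dp: 0.6949

0.6949


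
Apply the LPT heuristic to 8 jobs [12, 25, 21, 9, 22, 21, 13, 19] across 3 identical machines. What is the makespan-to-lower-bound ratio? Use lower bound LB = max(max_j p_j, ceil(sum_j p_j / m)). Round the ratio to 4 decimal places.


LPT order: [25, 22, 21, 21, 19, 13, 12, 9]
Machine loads after assignment: [50, 50, 42]
LPT makespan = 50
Lower bound = max(max_job, ceil(total/3)) = max(25, 48) = 48
Ratio = 50 / 48 = 1.0417

1.0417


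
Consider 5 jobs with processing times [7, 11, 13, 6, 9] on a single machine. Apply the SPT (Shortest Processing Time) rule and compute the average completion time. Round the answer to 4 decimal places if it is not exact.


Sort jobs by processing time (SPT order): [6, 7, 9, 11, 13]
Compute completion times sequentially:
  Job 1: processing = 6, completes at 6
  Job 2: processing = 7, completes at 13
  Job 3: processing = 9, completes at 22
  Job 4: processing = 11, completes at 33
  Job 5: processing = 13, completes at 46
Sum of completion times = 120
Average completion time = 120/5 = 24.0

24.0


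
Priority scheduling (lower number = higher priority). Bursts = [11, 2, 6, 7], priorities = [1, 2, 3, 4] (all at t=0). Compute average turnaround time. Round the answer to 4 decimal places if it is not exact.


Sort by priority (ascending = highest first):
Order: [(1, 11), (2, 2), (3, 6), (4, 7)]
Completion times:
  Priority 1, burst=11, C=11
  Priority 2, burst=2, C=13
  Priority 3, burst=6, C=19
  Priority 4, burst=7, C=26
Average turnaround = 69/4 = 17.25

17.25


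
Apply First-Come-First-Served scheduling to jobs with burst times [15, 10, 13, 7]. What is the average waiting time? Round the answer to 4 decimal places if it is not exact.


FCFS order (as given): [15, 10, 13, 7]
Waiting times:
  Job 1: wait = 0
  Job 2: wait = 15
  Job 3: wait = 25
  Job 4: wait = 38
Sum of waiting times = 78
Average waiting time = 78/4 = 19.5

19.5


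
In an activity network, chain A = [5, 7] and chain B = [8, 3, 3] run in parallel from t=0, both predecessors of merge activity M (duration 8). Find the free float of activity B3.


ES(B3) = sum of predecessors on chain B = 11
EF(B3) = ES + duration = 11 + 3 = 14
Successor of B3 is M. ES(M) = max(sum(A), sum(B)) = max(12, 14) = 14
Free float = ES(successor) - EF(current) = 14 - 14 = 0

0


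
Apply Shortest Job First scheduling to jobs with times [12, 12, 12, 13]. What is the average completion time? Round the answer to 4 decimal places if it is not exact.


SJF order (ascending): [12, 12, 12, 13]
Completion times:
  Job 1: burst=12, C=12
  Job 2: burst=12, C=24
  Job 3: burst=12, C=36
  Job 4: burst=13, C=49
Average completion = 121/4 = 30.25

30.25


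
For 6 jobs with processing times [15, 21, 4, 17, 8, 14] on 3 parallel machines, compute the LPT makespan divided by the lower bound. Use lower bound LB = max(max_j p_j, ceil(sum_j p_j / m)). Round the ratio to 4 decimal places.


LPT order: [21, 17, 15, 14, 8, 4]
Machine loads after assignment: [25, 25, 29]
LPT makespan = 29
Lower bound = max(max_job, ceil(total/3)) = max(21, 27) = 27
Ratio = 29 / 27 = 1.0741

1.0741


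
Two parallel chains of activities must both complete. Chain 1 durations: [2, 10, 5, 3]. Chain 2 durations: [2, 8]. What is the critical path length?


Path A total = 2 + 10 + 5 + 3 = 20
Path B total = 2 + 8 = 10
Critical path = longest path = max(20, 10) = 20

20


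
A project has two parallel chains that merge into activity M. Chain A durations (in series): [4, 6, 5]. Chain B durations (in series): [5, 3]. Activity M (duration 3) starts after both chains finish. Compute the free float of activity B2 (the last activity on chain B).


ES(B2) = sum of predecessors on chain B = 5
EF(B2) = ES + duration = 5 + 3 = 8
Successor of B2 is M. ES(M) = max(sum(A), sum(B)) = max(15, 8) = 15
Free float = ES(successor) - EF(current) = 15 - 8 = 7

7


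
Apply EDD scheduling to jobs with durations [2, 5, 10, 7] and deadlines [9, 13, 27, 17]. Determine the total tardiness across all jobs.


Sort by due date (EDD order): [(2, 9), (5, 13), (7, 17), (10, 27)]
Compute completion times and tardiness:
  Job 1: p=2, d=9, C=2, tardiness=max(0,2-9)=0
  Job 2: p=5, d=13, C=7, tardiness=max(0,7-13)=0
  Job 3: p=7, d=17, C=14, tardiness=max(0,14-17)=0
  Job 4: p=10, d=27, C=24, tardiness=max(0,24-27)=0
Total tardiness = 0

0


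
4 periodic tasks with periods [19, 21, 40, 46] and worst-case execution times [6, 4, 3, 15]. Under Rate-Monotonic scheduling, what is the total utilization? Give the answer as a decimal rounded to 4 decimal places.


Compute individual utilizations (exact fractions):
  Task 1: C/T = 6/19 (approx. 0.3158)
  Task 2: C/T = 4/21 (approx. 0.1905)
  Task 3: C/T = 3/40 (approx. 0.075)
  Task 4: C/T = 15/46 (approx. 0.3261)
Total utilization U = 6/19 + 4/21 + 3/40 + 15/46 = 333071/367080
Rounded to 4 decimal places: U = 0.9074
RM (Liu & Layland) bound for 4 tasks = 0.756828; compare with U = 333071/367080 (approx. 0.907353)
bound < U <= 1, so the RM sufficient condition is not met (inconclusive; an exact test such as response-time analysis is needed).

0.9074


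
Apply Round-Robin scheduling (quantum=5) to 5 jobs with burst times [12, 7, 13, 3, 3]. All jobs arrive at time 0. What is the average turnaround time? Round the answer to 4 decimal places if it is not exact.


Time quantum = 5
Execution trace:
  J1 runs 5 units, time = 5
  J2 runs 5 units, time = 10
  J3 runs 5 units, time = 15
  J4 runs 3 units, time = 18
  J5 runs 3 units, time = 21
  J1 runs 5 units, time = 26
  J2 runs 2 units, time = 28
  J3 runs 5 units, time = 33
  J1 runs 2 units, time = 35
  J3 runs 3 units, time = 38
Finish times: [35, 28, 38, 18, 21]
Average turnaround = 140/5 = 28.0

28.0


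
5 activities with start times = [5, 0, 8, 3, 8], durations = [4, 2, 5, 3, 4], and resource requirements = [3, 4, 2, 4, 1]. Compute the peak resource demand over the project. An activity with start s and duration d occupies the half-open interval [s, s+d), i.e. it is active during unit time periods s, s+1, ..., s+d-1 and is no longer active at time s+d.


Each activity i is active on [start_i, start_i + duration_i).
Compute total resource usage per time slot:
  t=0: active resources = [4], total = 4
  t=1: active resources = [4], total = 4
  t=2: active resources = [], total = 0
  t=3: active resources = [4], total = 4
  t=4: active resources = [4], total = 4
  t=5: active resources = [3, 4], total = 7
  t=6: active resources = [3], total = 3
  t=7: active resources = [3], total = 3
  t=8: active resources = [3, 2, 1], total = 6
  t=9: active resources = [2, 1], total = 3
  t=10: active resources = [2, 1], total = 3
  t=11: active resources = [2, 1], total = 3
  t=12: active resources = [2], total = 2
Peak resource demand = 7

7


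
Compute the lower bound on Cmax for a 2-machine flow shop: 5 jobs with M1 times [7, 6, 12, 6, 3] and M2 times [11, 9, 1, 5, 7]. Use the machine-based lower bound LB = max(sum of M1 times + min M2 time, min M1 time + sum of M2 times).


LB1 = sum(M1 times) + min(M2 times) = 34 + 1 = 35
LB2 = min(M1 times) + sum(M2 times) = 3 + 33 = 36
Lower bound = max(LB1, LB2) = max(35, 36) = 36

36


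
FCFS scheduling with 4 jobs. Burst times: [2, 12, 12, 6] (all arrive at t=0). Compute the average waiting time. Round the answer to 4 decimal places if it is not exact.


FCFS order (as given): [2, 12, 12, 6]
Waiting times:
  Job 1: wait = 0
  Job 2: wait = 2
  Job 3: wait = 14
  Job 4: wait = 26
Sum of waiting times = 42
Average waiting time = 42/4 = 10.5

10.5


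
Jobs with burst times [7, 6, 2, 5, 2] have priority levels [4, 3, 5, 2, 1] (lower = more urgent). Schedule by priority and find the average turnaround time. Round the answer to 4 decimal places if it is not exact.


Sort by priority (ascending = highest first):
Order: [(1, 2), (2, 5), (3, 6), (4, 7), (5, 2)]
Completion times:
  Priority 1, burst=2, C=2
  Priority 2, burst=5, C=7
  Priority 3, burst=6, C=13
  Priority 4, burst=7, C=20
  Priority 5, burst=2, C=22
Average turnaround = 64/5 = 12.8

12.8


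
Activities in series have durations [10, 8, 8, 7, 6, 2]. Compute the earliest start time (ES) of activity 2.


Activity 2 starts after activities 1 through 1 complete.
Predecessor durations: [10]
ES = 10 = 10

10


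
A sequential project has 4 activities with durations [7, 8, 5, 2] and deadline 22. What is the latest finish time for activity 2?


LF(activity 2) = deadline - sum of successor durations
Successors: activities 3 through 4 with durations [5, 2]
Sum of successor durations = 7
LF = 22 - 7 = 15

15


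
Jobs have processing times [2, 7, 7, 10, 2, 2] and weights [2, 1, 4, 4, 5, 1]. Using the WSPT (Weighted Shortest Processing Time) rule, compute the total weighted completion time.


Compute p/w ratios and sort ascending (WSPT): [(2, 5), (2, 2), (7, 4), (2, 1), (10, 4), (7, 1)]
Compute weighted completion times:
  Job (p=2,w=5): C=2, w*C=5*2=10
  Job (p=2,w=2): C=4, w*C=2*4=8
  Job (p=7,w=4): C=11, w*C=4*11=44
  Job (p=2,w=1): C=13, w*C=1*13=13
  Job (p=10,w=4): C=23, w*C=4*23=92
  Job (p=7,w=1): C=30, w*C=1*30=30
Total weighted completion time = 197

197


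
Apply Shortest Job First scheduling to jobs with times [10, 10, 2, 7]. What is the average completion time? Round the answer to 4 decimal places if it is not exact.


SJF order (ascending): [2, 7, 10, 10]
Completion times:
  Job 1: burst=2, C=2
  Job 2: burst=7, C=9
  Job 3: burst=10, C=19
  Job 4: burst=10, C=29
Average completion = 59/4 = 14.75

14.75


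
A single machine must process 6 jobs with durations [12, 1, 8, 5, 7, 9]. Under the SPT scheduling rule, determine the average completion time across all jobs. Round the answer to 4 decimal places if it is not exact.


Sort jobs by processing time (SPT order): [1, 5, 7, 8, 9, 12]
Compute completion times sequentially:
  Job 1: processing = 1, completes at 1
  Job 2: processing = 5, completes at 6
  Job 3: processing = 7, completes at 13
  Job 4: processing = 8, completes at 21
  Job 5: processing = 9, completes at 30
  Job 6: processing = 12, completes at 42
Sum of completion times = 113
Average completion time = 113/6 = 18.8333

18.8333
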